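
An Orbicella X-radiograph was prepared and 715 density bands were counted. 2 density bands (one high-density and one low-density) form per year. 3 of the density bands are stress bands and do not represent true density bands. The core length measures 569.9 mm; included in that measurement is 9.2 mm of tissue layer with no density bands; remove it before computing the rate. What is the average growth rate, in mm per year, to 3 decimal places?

Correcting the raw count gives 715 − 3 = 712 true density bands.
With 2 density bands per year, 712 / 2 = 356 years.
The growth record spans 569.9 − 9.2 = 560.7 mm.
560.7 mm over 356 years gives 560.7 / 356 ≈ 1.575 mm per year.

1.575 mm per year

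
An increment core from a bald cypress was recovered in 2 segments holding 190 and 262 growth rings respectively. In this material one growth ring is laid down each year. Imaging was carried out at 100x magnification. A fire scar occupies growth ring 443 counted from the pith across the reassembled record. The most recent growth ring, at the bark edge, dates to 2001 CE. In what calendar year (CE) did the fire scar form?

1992 CE

Total growth rings = 190 + 262 = 452.
452 − 443 = 9 growth rings lie beyond the fire scar toward the bark edge.
Counting back 9 years from 2001 CE places the fire scar in 2001 − 9 = 1992 CE.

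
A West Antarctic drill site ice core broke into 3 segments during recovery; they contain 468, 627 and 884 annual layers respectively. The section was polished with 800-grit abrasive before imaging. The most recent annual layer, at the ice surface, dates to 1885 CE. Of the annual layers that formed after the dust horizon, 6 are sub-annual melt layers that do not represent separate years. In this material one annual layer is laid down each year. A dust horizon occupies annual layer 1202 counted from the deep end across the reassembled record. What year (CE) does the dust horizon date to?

1114 CE

Total annual layers = 468 + 627 + 884 = 1979.
1979 − 1202 = 777 annual layers lie beyond the dust horizon toward the ice surface.
Excluding 6 false annual layers: 777 − 6 = 771.
The annual layer at the ice surface is 1885 CE, so the dust horizon dates to 1885 − 771 = 1114 CE.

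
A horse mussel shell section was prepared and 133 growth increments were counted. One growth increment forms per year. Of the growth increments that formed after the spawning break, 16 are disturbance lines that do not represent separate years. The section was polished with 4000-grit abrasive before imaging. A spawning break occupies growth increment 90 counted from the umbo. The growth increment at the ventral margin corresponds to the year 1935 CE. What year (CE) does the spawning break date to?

The spawning break sits at growth increment 90 from the umbo, so 133 − 90 = 43 growth increments formed after it.
Excluding 16 false growth increments: 43 − 16 = 27.
Counting back 27 years from 1935 CE places the spawning break in 1935 − 27 = 1908 CE.

1908 CE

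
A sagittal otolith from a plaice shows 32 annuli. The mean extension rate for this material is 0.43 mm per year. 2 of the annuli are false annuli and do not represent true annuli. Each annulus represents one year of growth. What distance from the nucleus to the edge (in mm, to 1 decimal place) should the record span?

12.9 mm

Adjusted count: 32 − 2 = 30 annuli.
30 years at 0.43 mm/year gives 0.43 × 30 = 12.9 mm.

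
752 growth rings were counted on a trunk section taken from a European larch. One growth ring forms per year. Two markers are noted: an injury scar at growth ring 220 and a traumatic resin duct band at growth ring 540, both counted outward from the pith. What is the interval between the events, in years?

320 years

The two markers are separated by 540 − 220 = 320 growth rings.
That is 320 years at one growth ring per year.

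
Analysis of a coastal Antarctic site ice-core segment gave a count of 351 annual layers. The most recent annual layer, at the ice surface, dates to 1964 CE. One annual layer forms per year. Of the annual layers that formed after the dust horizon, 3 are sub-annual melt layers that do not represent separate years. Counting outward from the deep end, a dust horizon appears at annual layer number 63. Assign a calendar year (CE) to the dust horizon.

The dust horizon sits at annual layer 63 from the deep end, so 351 − 63 = 288 annual layers formed after it.
Removing the 3 false annual layers leaves 288 − 3 = 285 true annual layers beyond the dust horizon.
The annual layer at the ice surface is 1964 CE, so the dust horizon dates to 1964 − 285 = 1679 CE.

1679 CE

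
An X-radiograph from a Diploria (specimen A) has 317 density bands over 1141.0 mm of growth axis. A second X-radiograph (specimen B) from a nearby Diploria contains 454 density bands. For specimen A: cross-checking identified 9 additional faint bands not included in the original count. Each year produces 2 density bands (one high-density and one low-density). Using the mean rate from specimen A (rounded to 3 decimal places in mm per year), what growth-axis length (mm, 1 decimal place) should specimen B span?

Specimen A: adjusted count: 317 + 9 = 326 density bands.
Specimen A: with 2 density bands per year, 326 / 2 = 163 years.
A: 1141.0 mm over 163 years gives 1141.0 / 163 ≈ 7.000 mm/yr.
Specimen B: with 2 density bands per year, 454 / 2 = 227 years. Length of B = 7.000 × 227 = 1589.0 mm.

1589.0 mm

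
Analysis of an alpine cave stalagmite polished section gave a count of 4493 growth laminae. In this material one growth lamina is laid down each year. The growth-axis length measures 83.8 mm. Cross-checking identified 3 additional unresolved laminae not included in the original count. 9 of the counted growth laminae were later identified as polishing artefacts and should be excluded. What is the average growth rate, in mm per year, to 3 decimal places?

True growth lamina count = 4493 − 9 + 3 = 4487.
Extension rate ≈ 83.8 / 4487 = 0.019 mm per year.

0.019 mm per year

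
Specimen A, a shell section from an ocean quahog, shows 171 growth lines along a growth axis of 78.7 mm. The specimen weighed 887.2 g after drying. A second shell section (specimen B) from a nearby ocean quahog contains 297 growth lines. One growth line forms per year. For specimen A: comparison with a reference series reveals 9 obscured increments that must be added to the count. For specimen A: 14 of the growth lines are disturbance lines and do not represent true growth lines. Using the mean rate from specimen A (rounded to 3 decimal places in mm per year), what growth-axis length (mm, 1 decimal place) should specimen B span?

Specimen A: correcting the raw count gives 171 − 14 + 9 = 166 true growth lines.
A: 78.7 mm over 166 years gives 78.7 / 166 ≈ 0.474 mm per year.
For B, 0.474 mm/year × 297 years = 140.8 mm.

140.8 mm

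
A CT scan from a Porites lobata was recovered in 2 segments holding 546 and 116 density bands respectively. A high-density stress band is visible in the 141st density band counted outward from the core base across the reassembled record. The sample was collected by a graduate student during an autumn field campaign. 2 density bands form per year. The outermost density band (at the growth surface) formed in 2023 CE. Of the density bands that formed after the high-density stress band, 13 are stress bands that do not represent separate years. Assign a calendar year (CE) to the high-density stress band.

1769 CE

Total density bands = 546 + 116 = 662.
662 − 141 = 521 density bands lie beyond the high-density stress band toward the growth surface.
Excluding 13 false density bands: 521 − 13 = 508.
With 2 density bands per year, 508 / 2 = 254 years.
The density band at the growth surface is 2023 CE, so the high-density stress band dates to 2023 − 254 = 1769 CE.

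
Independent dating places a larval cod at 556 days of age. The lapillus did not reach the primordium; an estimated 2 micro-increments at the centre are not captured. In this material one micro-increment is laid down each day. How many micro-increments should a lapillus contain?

554 micro-increments

Expected micro-increments over 556 days: 556.
Subtracting the 2 micro-increments not captured gives 556 − 2 = 554 micro-increments in the record.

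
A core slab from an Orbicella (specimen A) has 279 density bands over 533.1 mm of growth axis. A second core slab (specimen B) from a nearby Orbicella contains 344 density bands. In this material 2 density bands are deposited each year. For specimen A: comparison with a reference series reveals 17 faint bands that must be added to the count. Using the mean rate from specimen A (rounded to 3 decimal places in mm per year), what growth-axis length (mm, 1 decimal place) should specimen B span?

Specimen A: after corrections the count is 279 + 17 = 296 density bands.
Specimen A: with 2 density bands per year, 296 / 2 = 148 years.
A: Extension rate ≈ 533.1 / 148 = 3.602 mm per year.
Specimen B: 344 density bands at 2 per year is 344 / 2 = 172 years. For B, 3.602 mm/year × 172 years = 619.5 mm.

619.5 mm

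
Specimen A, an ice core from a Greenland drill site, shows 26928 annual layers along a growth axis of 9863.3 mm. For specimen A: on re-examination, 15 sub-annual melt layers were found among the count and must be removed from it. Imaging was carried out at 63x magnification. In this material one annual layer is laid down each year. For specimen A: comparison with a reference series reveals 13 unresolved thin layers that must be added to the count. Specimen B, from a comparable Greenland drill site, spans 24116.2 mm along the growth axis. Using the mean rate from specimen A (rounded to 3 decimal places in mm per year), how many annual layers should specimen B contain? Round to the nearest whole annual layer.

Specimen A: after corrections the count is 26928 − 15 + 13 = 26926 annual layers.
A: Extension rate ≈ 9863.3 / 26926 = 0.366 mm per year.
For B, 24116.2 / 0.366 = 65891.26 years ≈ 65891 annual layers.

65891 annual layers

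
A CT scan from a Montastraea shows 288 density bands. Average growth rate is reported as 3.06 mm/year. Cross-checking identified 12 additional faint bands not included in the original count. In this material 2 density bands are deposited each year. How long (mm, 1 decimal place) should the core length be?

Adjusted count: 288 + 12 = 300 density bands.
Dividing by 2 density bands per year: 300 / 2 = 150 years.
Length ≈ 3.06 × 150 = 459.0 mm.

459.0 mm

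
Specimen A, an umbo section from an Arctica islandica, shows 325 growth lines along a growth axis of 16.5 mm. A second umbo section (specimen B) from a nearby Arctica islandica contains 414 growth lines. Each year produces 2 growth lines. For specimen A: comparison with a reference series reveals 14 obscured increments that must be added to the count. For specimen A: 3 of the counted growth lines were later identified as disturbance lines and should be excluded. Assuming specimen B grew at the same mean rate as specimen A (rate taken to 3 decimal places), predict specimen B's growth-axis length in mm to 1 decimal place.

Specimen A: correcting the raw count gives 325 − 3 + 14 = 336 true growth lines.
Specimen A: with 2 growth lines per year, 336 / 2 = 168 years.
A: Mean rate = 16.5 mm / 168 years ≈ 0.098 mm per year.
Specimen B: dividing by 2 growth lines per year: 414 / 2 = 207 years. B's length ≈ 0.098 × 207 = 20.3 mm.

20.3 mm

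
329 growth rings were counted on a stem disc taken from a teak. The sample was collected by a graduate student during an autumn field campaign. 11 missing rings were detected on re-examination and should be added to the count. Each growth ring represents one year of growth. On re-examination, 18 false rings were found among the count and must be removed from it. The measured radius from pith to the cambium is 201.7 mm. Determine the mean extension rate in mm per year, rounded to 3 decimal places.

0.626 mm per year

Adjusted count: 329 − 18 + 11 = 322 growth rings.
201.7 mm over 322 years gives 201.7 / 322 ≈ 0.626 mm per year.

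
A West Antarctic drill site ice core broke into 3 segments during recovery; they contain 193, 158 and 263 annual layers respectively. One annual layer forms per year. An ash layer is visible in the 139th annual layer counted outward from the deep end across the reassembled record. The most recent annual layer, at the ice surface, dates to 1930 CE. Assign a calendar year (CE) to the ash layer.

Total annual layers = 193 + 158 + 263 = 614.
Between annual layer 139 and the ice surface there are 614 − 139 = 475 annual layers.
Counting back 475 years from 1930 CE places the ash layer in 1930 − 475 = 1455 CE.

1455 CE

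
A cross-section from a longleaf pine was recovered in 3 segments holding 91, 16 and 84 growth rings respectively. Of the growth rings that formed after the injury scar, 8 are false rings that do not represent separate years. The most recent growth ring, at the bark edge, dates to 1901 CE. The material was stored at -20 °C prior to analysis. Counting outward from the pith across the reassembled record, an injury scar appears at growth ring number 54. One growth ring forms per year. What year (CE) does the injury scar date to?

1772 CE

Total growth rings = 91 + 16 + 84 = 191.
Between growth ring 54 and the bark edge there are 191 − 54 = 137 growth rings.
137 − 8 false = 129 true growth rings after the injury scar.
Counting back 129 years from 1901 CE places the injury scar in 1901 − 129 = 1772 CE.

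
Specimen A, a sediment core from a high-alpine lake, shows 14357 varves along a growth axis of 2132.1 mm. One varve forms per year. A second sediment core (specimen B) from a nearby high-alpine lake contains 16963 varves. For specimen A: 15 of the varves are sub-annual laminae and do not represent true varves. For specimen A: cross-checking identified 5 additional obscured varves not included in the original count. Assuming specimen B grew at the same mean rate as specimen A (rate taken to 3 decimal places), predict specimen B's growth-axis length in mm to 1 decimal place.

2527.5 mm

Specimen A: true varve count = 14357 − 15 + 5 = 14347.
A: 2132.1 mm over 14347 years gives 2132.1 / 14347 ≈ 0.149 mm/year.
Length of B = 0.149 × 16963 = 2527.5 mm.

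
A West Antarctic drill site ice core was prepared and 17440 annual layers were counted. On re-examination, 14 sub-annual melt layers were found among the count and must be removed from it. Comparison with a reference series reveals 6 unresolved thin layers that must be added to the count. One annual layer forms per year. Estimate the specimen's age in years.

Correcting the raw count gives 17440 − 14 + 6 = 17432 true annual layers.
One annual layer per year makes the duration 17432 years.

17432 years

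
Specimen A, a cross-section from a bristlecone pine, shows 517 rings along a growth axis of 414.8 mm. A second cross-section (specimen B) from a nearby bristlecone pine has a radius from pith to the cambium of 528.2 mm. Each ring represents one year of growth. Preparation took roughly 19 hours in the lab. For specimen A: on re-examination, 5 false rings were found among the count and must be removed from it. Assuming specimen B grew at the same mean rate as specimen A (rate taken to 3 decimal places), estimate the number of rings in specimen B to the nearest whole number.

Specimen A: adjusted count: 517 − 5 = 512 rings.
A: 414.8 mm over 512 years gives 414.8 / 512 ≈ 0.810 mm/year.
B spans 528.2 / 0.810 = 652.10 years ≈ 652 rings.

652 rings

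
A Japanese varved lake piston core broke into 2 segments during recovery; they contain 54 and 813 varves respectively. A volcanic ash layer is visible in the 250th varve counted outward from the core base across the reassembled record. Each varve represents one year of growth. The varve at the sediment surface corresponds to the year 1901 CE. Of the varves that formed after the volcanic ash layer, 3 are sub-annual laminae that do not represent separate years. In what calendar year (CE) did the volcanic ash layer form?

1287 CE

Total varves = 54 + 813 = 867.
The volcanic ash layer sits at varve 250 from the core base, so 867 − 250 = 617 varves formed after it.
Excluding 3 false varves: 617 − 3 = 614.
The varve at the sediment surface is 1901 CE, so the volcanic ash layer dates to 1901 − 614 = 1287 CE.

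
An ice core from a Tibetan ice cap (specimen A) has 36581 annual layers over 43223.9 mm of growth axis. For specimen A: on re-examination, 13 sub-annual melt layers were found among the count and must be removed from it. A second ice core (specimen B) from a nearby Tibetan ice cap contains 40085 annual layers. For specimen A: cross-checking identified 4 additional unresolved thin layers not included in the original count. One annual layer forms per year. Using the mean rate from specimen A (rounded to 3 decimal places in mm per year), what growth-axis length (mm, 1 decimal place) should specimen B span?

47380.5 mm

Specimen A: adjusted count: 36581 − 13 + 4 = 36572 annual layers.
A: Extension rate ≈ 43223.9 / 36572 = 1.182 mm per year.
For B, 1.182 mm/year × 40085 years = 47380.5 mm.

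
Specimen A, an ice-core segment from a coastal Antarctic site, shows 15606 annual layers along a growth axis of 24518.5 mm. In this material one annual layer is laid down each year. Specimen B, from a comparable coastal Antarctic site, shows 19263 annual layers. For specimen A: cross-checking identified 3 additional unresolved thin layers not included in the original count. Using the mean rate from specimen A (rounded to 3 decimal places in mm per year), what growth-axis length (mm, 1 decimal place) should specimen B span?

Specimen A: true annual layer count = 15606 + 3 = 15609.
A: Extension rate ≈ 24518.5 / 15609 = 1.571 mm/yr.
For B, 1.571 mm/year × 19263 years = 30262.2 mm.

30262.2 mm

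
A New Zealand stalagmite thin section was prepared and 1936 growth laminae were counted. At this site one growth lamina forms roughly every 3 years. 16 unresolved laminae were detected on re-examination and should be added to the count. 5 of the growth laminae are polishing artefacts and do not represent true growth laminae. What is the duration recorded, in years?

Correcting the raw count gives 1936 − 5 + 16 = 1947 true growth laminae.
Multiplying by 3 years per growth lamina: 1947 × 3 = 5841 years.

5841 years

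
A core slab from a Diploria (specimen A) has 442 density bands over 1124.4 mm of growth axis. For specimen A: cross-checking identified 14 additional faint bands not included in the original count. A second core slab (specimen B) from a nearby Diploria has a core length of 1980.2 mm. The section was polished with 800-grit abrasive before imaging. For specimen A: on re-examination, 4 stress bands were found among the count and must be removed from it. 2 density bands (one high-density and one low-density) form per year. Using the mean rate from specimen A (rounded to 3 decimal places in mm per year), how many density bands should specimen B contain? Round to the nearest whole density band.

Specimen A: true density band count = 442 − 4 + 14 = 452.
Specimen A: 452 density bands at 2 per year is 452 / 2 = 226 years.
A: 1124.4 mm over 226 years gives 1124.4 / 226 ≈ 4.975 mm/yr.
For B, 1980.2 / 4.975 = 398.03 years; at 2 density bands per year that is 398.03 × 2 ≈ 796 density bands.

796 density bands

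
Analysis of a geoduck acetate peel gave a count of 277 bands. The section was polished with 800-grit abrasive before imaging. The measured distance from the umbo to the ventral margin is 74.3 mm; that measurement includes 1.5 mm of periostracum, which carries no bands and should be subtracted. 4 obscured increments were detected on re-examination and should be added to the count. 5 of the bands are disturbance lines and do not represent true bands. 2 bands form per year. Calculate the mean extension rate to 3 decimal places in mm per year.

After corrections the count is 277 − 5 + 4 = 276 bands.
With 2 bands per year, 276 / 2 = 138 years.
Net length = 74.3 − 1.5 = 72.8 mm.
Extension rate ≈ 72.8 / 138 = 0.528 mm per year.

0.528 mm per year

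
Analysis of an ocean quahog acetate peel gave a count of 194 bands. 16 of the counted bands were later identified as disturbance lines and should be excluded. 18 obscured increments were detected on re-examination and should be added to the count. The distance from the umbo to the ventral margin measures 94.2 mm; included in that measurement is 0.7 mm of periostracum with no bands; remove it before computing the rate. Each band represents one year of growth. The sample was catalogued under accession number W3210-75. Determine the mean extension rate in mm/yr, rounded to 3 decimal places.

0.477 mm/yr

Adjusted count: 194 − 16 + 18 = 196 bands.
The growth record spans 94.2 − 0.7 = 93.5 mm.
Mean rate = 93.5 mm / 196 years ≈ 0.477 mm/yr.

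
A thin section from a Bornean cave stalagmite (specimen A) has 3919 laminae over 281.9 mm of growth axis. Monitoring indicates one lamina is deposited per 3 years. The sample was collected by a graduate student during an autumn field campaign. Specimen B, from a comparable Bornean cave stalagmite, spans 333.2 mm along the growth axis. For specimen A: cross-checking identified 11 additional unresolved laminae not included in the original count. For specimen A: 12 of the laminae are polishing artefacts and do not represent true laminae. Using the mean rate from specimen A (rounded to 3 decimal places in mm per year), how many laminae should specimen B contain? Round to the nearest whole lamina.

4628 laminae

Specimen A: correcting the raw count gives 3919 − 12 + 11 = 3918 true laminae.
Specimen A: 3918 laminae at 3 years each span 3918 × 3 = 11754 years.
A: Extension rate ≈ 281.9 / 11754 = 0.024 mm/year.
B spans 333.2 / 0.024 = 13883.33 years; at 3 years per lamina that is 13883.33 / 3 ≈ 4628 laminae.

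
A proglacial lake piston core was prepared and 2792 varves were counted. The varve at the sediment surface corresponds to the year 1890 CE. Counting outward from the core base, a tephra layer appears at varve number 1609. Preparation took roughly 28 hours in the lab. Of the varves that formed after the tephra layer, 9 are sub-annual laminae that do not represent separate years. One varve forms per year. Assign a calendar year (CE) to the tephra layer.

2792 − 1609 = 1183 varves lie beyond the tephra layer toward the sediment surface.
Excluding 9 false varves: 1183 − 9 = 1174.
1890 − 1174 = 716 CE.

716 CE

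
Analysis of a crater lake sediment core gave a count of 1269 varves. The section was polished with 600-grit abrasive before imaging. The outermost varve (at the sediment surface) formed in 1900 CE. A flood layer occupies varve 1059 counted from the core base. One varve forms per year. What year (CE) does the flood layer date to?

Between varve 1059 and the sediment surface there are 1269 − 1059 = 210 varves.
1900 − 210 = 1690 CE.

1690 CE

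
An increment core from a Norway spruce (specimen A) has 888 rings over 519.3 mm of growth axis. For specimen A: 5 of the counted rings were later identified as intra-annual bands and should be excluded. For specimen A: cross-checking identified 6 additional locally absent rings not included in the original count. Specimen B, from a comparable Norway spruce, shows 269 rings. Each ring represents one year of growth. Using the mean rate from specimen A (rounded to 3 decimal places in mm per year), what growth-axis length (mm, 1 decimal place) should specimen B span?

157.1 mm

Specimen A: true ring count = 888 − 5 + 6 = 889.
A: Extension rate ≈ 519.3 / 889 = 0.584 mm per year.
For B, 0.584 mm/year × 269 years = 157.1 mm.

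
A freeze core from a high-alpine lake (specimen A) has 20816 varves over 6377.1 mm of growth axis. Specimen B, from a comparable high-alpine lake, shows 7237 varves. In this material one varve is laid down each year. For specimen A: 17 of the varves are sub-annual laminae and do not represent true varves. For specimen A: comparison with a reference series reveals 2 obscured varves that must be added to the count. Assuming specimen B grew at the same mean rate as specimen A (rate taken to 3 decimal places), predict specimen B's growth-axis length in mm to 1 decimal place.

Specimen A: true varve count = 20816 − 17 + 2 = 20801.
A: 6377.1 mm over 20801 years gives 6377.1 / 20801 ≈ 0.307 mm/yr.
For B, 0.307 mm/year × 7237 years = 2221.8 mm.

2221.8 mm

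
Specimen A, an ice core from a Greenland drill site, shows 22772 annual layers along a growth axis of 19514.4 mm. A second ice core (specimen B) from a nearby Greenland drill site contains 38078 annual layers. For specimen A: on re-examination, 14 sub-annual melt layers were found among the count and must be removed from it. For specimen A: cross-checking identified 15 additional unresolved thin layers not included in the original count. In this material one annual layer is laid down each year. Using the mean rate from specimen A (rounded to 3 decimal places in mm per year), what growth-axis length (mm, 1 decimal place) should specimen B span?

Specimen A: after corrections the count is 22772 − 14 + 15 = 22773 annual layers.
A: Extension rate ≈ 19514.4 / 22773 = 0.857 mm/yr.
B's length ≈ 0.857 × 38078 = 32632.8 mm.

32632.8 mm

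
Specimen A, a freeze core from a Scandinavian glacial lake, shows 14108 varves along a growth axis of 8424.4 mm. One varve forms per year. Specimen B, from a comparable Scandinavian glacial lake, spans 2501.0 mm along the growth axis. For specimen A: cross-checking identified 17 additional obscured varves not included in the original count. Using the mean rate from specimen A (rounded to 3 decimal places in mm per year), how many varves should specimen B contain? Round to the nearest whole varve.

Specimen A: correcting the raw count gives 14108 + 17 = 14125 true varves.
A: Mean rate = 8424.4 mm / 14125 years ≈ 0.596 mm/year.
B spans 2501.0 / 0.596 = 4196.31 years ≈ 4196 varves.

4196 varves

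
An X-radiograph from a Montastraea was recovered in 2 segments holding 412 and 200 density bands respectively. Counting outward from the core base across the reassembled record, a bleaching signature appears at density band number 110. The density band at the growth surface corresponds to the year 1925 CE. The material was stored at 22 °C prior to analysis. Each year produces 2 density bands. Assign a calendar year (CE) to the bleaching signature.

1674 CE

Total density bands = 412 + 200 = 612.
Between density band 110 and the growth surface there are 612 − 110 = 502 density bands.
With 2 density bands per year, 502 / 2 = 251 years.
1925 − 251 = 1674 CE.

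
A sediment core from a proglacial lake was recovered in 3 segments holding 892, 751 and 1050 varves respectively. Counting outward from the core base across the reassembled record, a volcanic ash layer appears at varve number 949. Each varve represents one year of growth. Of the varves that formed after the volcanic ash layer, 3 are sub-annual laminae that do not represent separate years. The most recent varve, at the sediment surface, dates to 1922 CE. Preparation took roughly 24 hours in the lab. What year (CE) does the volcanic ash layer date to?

181 CE

Total varves = 892 + 751 + 1050 = 2693.
The volcanic ash layer sits at varve 949 from the core base, so 2693 − 949 = 1744 varves formed after it.
1744 − 3 false = 1741 true varves after the volcanic ash layer.
The varve at the sediment surface is 1922 CE, so the volcanic ash layer dates to 1922 − 1741 = 181 CE.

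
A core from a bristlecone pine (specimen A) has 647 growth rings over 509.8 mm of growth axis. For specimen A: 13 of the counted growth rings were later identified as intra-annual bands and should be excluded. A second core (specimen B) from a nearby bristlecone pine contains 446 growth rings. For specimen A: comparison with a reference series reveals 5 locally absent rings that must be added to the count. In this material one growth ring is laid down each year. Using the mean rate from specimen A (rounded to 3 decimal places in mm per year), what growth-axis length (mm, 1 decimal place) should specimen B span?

355.9 mm

Specimen A: adjusted count: 647 − 13 + 5 = 639 growth rings.
A: Extension rate ≈ 509.8 / 639 = 0.798 mm per year.
Length of B = 0.798 × 446 = 355.9 mm.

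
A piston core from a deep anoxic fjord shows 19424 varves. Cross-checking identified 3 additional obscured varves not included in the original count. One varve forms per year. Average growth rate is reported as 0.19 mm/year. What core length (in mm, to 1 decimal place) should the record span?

Correcting the raw count gives 19424 + 3 = 19427 true varves.
19427 years at 0.19 mm/year gives 0.19 × 19427 = 3691.1 mm.

3691.1 mm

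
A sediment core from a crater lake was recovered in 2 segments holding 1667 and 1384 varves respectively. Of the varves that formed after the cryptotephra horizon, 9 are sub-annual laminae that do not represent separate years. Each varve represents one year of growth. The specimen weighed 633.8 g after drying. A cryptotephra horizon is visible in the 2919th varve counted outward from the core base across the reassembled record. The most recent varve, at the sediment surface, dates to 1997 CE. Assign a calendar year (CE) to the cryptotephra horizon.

1874 CE

Total varves = 1667 + 1384 = 3051.
The cryptotephra horizon sits at varve 2919 from the core base, so 3051 − 2919 = 132 varves formed after it.
Removing the 9 false varves leaves 132 − 9 = 123 true varves beyond the cryptotephra horizon.
The varve at the sediment surface is 1997 CE, so the cryptotephra horizon dates to 1997 − 123 = 1874 CE.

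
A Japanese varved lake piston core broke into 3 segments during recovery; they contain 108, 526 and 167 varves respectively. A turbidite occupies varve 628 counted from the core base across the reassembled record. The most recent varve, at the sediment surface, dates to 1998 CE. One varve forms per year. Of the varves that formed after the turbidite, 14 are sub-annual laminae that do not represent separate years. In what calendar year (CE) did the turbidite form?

Total varves = 108 + 526 + 167 = 801.
801 − 628 = 173 varves lie beyond the turbidite toward the sediment surface.
173 − 14 false = 159 true varves after the turbidite.
The varve at the sediment surface is 1998 CE, so the turbidite dates to 1998 − 159 = 1839 CE.

1839 CE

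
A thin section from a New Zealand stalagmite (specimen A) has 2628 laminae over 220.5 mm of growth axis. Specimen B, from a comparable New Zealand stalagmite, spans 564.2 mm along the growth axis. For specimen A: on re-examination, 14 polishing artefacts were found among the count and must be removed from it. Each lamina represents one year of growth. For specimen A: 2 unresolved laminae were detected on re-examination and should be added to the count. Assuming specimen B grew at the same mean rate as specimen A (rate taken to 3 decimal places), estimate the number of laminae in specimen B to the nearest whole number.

6717 laminae

Specimen A: correcting the raw count gives 2628 − 14 + 2 = 2616 true laminae.
A: 220.5 mm over 2616 years gives 220.5 / 2616 ≈ 0.084 mm/year.
Specimen B: 564.2 mm / 0.084 mm per year = 6716.67 years ≈ 6717 laminae.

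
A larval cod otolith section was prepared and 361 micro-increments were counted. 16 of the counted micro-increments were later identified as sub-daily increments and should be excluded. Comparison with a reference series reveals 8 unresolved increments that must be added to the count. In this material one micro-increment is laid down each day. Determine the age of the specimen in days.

Correcting the raw count gives 361 − 16 + 8 = 353 true micro-increments.
One micro-increment per day makes the duration 353 days.

353 days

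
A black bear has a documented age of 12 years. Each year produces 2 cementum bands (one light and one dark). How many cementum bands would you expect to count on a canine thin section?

With 2 cementum bands per year, 12 years would produce 12 × 2 = 24 cementum bands.
So 24 cementum bands should be present.

24 cementum bands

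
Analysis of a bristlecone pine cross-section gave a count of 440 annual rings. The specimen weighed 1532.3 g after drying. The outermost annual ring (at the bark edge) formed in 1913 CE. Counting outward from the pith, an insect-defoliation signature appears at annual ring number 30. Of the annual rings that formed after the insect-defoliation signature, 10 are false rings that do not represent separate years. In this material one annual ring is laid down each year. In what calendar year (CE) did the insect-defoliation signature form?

1513 CE

440 − 30 = 410 annual rings lie beyond the insect-defoliation signature toward the bark edge.
Removing the 10 false annual rings leaves 410 − 10 = 400 true annual rings beyond the insect-defoliation signature.
1913 − 400 = 1513 CE.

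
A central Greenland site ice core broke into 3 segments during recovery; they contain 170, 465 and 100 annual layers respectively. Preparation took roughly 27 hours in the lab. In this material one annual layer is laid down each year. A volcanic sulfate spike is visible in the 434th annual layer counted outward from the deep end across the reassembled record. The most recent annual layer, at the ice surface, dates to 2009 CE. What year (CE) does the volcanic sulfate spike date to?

1708 CE

Total annual layers = 170 + 465 + 100 = 735.
The volcanic sulfate spike sits at annual layer 434 from the deep end, so 735 − 434 = 301 annual layers formed after it.
Counting back 301 years from 2009 CE places the volcanic sulfate spike in 2009 − 301 = 1708 CE.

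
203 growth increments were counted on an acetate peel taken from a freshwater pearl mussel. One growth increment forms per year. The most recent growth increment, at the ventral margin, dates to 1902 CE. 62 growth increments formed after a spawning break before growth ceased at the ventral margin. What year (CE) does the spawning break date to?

62 growth increments post-date the spawning break.
Counting back 62 years from 1902 CE places the spawning break in 1902 − 62 = 1840 CE.

1840 CE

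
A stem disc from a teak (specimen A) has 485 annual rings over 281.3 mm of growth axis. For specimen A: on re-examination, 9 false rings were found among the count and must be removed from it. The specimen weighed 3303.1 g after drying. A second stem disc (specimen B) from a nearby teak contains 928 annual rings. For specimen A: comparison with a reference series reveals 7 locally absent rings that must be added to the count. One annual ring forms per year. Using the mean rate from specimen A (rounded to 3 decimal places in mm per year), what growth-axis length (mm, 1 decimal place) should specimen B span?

Specimen A: correcting the raw count gives 485 − 9 + 7 = 483 true annual rings.
A: 281.3 mm over 483 years gives 281.3 / 483 ≈ 0.582 mm/year.
For B, 0.582 mm/year × 928 years = 540.1 mm.

540.1 mm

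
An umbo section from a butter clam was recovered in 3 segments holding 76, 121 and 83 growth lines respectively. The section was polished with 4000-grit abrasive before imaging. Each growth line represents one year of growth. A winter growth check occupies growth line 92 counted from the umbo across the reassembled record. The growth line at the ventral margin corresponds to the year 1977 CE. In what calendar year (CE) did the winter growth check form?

Total growth lines = 76 + 121 + 83 = 280.
280 − 92 = 188 growth lines lie beyond the winter growth check toward the ventral margin.
Counting back 188 years from 1977 CE places the winter growth check in 1977 − 188 = 1789 CE.

1789 CE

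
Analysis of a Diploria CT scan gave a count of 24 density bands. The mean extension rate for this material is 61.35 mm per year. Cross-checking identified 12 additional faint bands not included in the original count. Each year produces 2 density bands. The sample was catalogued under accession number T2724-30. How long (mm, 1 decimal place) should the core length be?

Correcting the raw count gives 24 + 12 = 36 true density bands.
36 density bands at 2 per year is 36 / 2 = 18 years.
Predicted length = 61.35 mm/year × 18 years = 1104.3 mm.

1104.3 mm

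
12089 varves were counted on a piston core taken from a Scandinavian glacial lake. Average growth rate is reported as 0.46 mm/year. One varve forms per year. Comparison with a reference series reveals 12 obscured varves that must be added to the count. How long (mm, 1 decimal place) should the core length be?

After corrections the count is 12089 + 12 = 12101 varves.
12101 years at 0.46 mm/year gives 0.46 × 12101 = 5566.5 mm.

5566.5 mm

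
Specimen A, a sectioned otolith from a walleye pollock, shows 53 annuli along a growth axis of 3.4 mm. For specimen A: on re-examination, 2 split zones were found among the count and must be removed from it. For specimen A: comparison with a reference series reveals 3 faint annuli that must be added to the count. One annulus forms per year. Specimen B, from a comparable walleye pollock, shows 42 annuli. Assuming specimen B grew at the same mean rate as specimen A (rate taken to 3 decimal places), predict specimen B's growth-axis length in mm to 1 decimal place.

2.6 mm

Specimen A: after corrections the count is 53 − 2 + 3 = 54 annuli.
A: 3.4 mm over 54 years gives 3.4 / 54 ≈ 0.063 mm/year.
For B, 0.063 mm/year × 42 years = 2.6 mm.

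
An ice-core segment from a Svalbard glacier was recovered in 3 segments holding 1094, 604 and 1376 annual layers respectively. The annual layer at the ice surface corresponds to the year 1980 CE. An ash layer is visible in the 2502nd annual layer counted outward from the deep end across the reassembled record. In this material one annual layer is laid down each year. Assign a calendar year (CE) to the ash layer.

Total annual layers = 1094 + 604 + 1376 = 3074.
3074 − 2502 = 572 annual layers lie beyond the ash layer toward the ice surface.
1980 − 572 = 1408 CE.

1408 CE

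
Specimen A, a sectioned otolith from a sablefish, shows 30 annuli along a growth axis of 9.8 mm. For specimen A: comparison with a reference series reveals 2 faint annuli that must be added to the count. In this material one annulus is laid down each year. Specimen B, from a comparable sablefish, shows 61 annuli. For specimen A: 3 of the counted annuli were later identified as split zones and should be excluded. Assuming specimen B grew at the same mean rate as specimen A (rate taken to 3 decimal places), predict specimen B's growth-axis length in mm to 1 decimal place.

Specimen A: true annulus count = 30 − 3 + 2 = 29.
A: Extension rate ≈ 9.8 / 29 = 0.338 mm/yr.
Length of B = 0.338 × 61 = 20.6 mm.

20.6 mm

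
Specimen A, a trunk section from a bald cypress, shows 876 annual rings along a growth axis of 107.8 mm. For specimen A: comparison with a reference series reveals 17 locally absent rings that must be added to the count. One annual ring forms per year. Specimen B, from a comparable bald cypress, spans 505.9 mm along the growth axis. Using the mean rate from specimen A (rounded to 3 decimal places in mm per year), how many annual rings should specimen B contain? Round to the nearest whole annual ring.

4181 annual rings

Specimen A: true annual ring count = 876 + 17 = 893.
A: 107.8 mm over 893 years gives 107.8 / 893 ≈ 0.121 mm/yr.
B spans 505.9 / 0.121 = 4180.99 years ≈ 4181 annual rings.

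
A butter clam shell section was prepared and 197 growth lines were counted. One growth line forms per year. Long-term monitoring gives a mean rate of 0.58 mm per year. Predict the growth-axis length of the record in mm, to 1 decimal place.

The record spans 197 years at 0.58 mm per year.
197 years at 0.58 mm/year gives 0.58 × 197 = 114.3 mm.

114.3 mm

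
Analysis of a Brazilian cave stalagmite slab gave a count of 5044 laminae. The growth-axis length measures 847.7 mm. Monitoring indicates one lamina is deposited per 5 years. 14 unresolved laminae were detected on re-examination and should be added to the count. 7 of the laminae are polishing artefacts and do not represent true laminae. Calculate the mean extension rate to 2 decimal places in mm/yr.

0.03 mm/yr

True lamina count = 5044 − 7 + 14 = 5051.
5051 laminae at 5 years each span 5051 × 5 = 25255 years.
Extension rate ≈ 847.7 / 25255 = 0.03 mm/yr.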